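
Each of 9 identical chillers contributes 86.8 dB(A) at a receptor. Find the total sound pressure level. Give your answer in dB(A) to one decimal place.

N identical incoherent sources raise the level by 10·log₁₀ N.
L_total = 86.8 + 10·log₁₀(9) = 86.8 + 9.542 = 96.34 dB(A).

96.3 dB(A)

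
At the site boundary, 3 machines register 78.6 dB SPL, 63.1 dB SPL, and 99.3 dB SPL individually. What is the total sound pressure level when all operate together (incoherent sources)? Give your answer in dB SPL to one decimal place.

99.3 dB SPL

Incoherent sources combine by intensity addition: L_total = 10·log₁₀(Σ 10^(L_i/10)).
Σ 10^(L/10) = 10^(78.6/10) + 10^(63.1/10) + 10^(99.3/10) = 8.586e+09.
L_total = 10·log₁₀(8.586e+09) = 99.34 dB SPL.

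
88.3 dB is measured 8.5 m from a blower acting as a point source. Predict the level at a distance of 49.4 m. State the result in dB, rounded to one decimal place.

Point-source attenuation: ΔL = 20·log₁₀(r₂/r₁) = 20·log₁₀(49.4/8.5) = 15.286 dB.
L₂ = 88.3 − 20·log₁₀(49.4/8.5) = 88.3 − 15.286 = 73.01 dB.

73.0 dB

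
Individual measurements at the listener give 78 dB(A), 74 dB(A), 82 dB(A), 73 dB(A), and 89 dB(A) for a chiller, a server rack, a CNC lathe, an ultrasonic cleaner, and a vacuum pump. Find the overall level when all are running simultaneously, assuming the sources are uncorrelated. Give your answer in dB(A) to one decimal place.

Incoherent sources combine by intensity addition: L_total = 10·log₁₀(Σ 10^(L_i/10)).
Σ 10^(L/10) = 10^(78/10) + 10^(74/10) + 10^(82/10) + 10^(73/10) + 10^(89/10) = 1.061e+09.
L_total = 10·log₁₀(1.061e+09) = 90.26 dB(A).

90.3 dB(A)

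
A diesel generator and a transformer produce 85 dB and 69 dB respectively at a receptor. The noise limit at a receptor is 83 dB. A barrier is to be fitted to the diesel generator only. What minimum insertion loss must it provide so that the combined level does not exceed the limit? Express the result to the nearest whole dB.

Everything except the diesel generator sums to 10^(69/10) = 7.943e+06 in linear terms, 69.00 dB.
The limit corresponds to 10^(83/10) = 1.995e+08; subtracting the fixed part leaves 1.916e+08 for the diesel generator, i.e. 82.82 dB.
Required insertion loss = 85 − 82.82 = 2.18 dB.

2 dB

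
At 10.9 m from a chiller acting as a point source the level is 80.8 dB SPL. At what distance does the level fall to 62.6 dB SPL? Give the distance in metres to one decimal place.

88.6 m

The 18.2 dB drop corresponds to a distance ratio of 10^(18.2/20) for a point source.
r₂ = 10.9·10^((80.8−62.6)/20) = 10.9·10^(18.2/20) = 88.60 m.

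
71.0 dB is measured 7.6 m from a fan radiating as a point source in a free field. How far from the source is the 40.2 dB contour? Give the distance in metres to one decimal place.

263.5 m

Point-source spreading drops the level by 20·log₁₀(r₂/r₁); inverting, r₂/r₁ = 10^(ΔL/20).
r₂ = 7.6·10^((71.0−40.2)/20) = 7.6·10^(30.8/20) = 263.52 m.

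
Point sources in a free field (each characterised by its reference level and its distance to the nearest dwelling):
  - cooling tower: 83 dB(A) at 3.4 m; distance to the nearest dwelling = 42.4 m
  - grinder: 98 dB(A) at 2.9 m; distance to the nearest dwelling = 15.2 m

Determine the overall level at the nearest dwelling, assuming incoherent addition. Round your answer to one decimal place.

First find each source's level at the receiver (point-source: −20·log₁₀(r/r_ref)), then combine on an intensity basis.
cooling tower: 83 − 20·log₁₀(42.4/3.4) = 83 − 21.92 = 61.08 dB(A).
grinder: 98 − 20·log₁₀(15.2/2.9) = 98 − 14.39 = 83.61 dB(A).
Σ 10^(L/10) = 2.310e+08 → L_total = 10·log₁₀(2.310e+08) = 83.64 dB(A).

83.6 dB(A)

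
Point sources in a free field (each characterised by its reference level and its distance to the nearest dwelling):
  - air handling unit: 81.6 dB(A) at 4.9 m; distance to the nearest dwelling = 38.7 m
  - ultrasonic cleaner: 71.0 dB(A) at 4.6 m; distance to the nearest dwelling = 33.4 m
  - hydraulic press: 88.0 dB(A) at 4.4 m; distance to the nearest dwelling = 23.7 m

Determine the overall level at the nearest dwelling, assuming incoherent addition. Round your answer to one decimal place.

Propagate each source to the receiver with L = L_ref − 20·log₁₀(r/r_ref), then add intensities.
air handling unit: 81.6 − 20·log₁₀(38.7/4.9) = 81.6 − 17.95 = 63.65 dB(A).
ultrasonic cleaner: 71.0 − 20·log₁₀(33.4/4.6) = 71.0 − 17.22 = 53.78 dB(A).
hydraulic press: 88.0 − 20·log₁₀(23.7/4.4) = 88.0 − 14.63 = 73.37 dB(A).
Σ 10^(L/10) = 2.430e+07 → L_total = 10·log₁₀(2.430e+07) = 73.86 dB(A).

73.9 dB(A)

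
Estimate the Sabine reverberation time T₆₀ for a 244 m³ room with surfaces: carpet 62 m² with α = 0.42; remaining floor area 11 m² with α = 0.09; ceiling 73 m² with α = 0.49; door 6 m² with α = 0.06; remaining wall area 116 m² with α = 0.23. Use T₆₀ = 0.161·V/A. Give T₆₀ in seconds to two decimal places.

0.44 s

A = Σ Sᵢαᵢ = 62·0.42 + 11·0.09 + 73·0.49 + 6·0.06 + 116·0.23 = 89.84 m².
T₆₀ = 0.161 × 244 / 89.84 = 0.437 s.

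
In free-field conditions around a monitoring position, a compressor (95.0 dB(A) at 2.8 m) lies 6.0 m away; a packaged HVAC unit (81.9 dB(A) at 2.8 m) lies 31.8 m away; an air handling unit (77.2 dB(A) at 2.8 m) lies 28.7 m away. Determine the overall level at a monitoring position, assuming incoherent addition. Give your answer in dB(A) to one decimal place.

Apply inverse-square spreading to bring every level to the receiver, then sum 10^(L/10).
compressor: 95.0 − 20·log₁₀(6.0/2.8) = 95.0 − 6.62 = 88.38 dB(A).
packaged HVAC unit: 81.9 − 20·log₁₀(31.8/2.8) = 81.9 − 21.11 = 60.79 dB(A).
air handling unit: 77.2 − 20·log₁₀(28.7/2.8) = 77.2 − 20.21 = 56.99 dB(A).
Σ 10^(L/10) = 6.904e+08 → L_total = 10·log₁₀(6.904e+08) = 88.39 dB(A).

88.4 dB(A)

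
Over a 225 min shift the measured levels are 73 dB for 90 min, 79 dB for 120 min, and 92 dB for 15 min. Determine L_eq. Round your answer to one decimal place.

81.9 dB

The energy average is taken in the linear domain: L_eq = 10·log₁₀[(Σ tᵢ·10^(Lᵢ/10))/T], T = 225 min.
Σ tᵢ·10^(Lᵢ/10) = 90·10^(73/10) + 120·10^(79/10) + 15·10^(92/10) = 3.510e+10.
L_eq = 10·log₁₀(3.510e+10/225) = 81.93 dB.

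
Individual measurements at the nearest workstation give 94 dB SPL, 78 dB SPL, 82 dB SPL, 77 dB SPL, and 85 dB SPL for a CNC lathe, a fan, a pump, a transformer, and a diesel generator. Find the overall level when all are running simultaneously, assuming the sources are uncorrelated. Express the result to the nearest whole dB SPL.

Incoherent sources combine by intensity addition: L_total = 10·log₁₀(Σ 10^(L_i/10)).
Σ 10^(L/10) = 10^(94/10) + 10^(78/10) + 10^(82/10) + 10^(77/10) + 10^(85/10) = 3.100e+09.
L_total = 10·log₁₀(3.100e+09) = 94.91 dB SPL.

95 dB SPL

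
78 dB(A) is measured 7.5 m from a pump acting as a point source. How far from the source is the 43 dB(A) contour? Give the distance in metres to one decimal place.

421.8 m

Point-source spreading drops the level by 20·log₁₀(r₂/r₁); inverting, r₂/r₁ = 10^(ΔL/20).
r₂ = 7.5·10^((78−43)/20) = 7.5·10^(35.0/20) = 421.76 m.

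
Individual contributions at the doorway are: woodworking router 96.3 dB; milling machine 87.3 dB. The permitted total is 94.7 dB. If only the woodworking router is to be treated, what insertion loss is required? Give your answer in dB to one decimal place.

Everything except the woodworking router sums to 10^(87.3/10) = 5.370e+08 in linear terms, 87.30 dB.
The limit corresponds to 10^(94.7/10) = 2.951e+09; subtracting the fixed part leaves 2.414e+09 for the woodworking router, i.e. 93.83 dB.
So the woodworking router must be reduced from 96.3 to 93.83 dB: IL = 2.47 dB.

2.5 dB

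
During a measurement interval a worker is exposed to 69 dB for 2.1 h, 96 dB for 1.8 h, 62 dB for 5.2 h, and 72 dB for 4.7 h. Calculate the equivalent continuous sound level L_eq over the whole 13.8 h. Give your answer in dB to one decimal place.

L_eq = 10·log₁₀[(1/T)·Σ tᵢ·10^(Lᵢ/10)] with T = 13.8 h.
Σ tᵢ·10^(Lᵢ/10) = 2.1·10^(69/10) + 1.8·10^(96/10) + 5.2·10^(62/10) + 4.7·10^(72/10) = 7.265e+09.
L_eq = 10·log₁₀(7.265e+09/13.8) = 87.21 dB.

87.2 dB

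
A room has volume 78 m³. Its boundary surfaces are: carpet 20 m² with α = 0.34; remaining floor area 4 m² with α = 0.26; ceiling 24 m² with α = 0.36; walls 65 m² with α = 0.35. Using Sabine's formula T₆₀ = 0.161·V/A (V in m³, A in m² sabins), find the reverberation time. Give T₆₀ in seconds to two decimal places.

A = Σ Sᵢαᵢ = 20·0.34 + 4·0.26 + 24·0.36 + 65·0.35 = 39.23 m².
T₆₀ = 0.161·V/A = 0.161·78/39.23 = 0.320 s.

0.32 s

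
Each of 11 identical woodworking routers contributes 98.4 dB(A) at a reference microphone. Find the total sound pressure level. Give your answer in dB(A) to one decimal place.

N identical incoherent sources raise the level by 10·log₁₀ N.
L_total = 98.4 + 10·log₁₀(11) = 98.4 + 10.414 = 108.81 dB(A).

108.8 dB(A)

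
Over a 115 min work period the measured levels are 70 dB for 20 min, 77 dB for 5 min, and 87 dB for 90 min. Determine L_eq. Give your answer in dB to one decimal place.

Weight each interval's intensity by its duration and average over T = 115 min:
Σ tᵢ·10^(Lᵢ/10) = 20·10^(70/10) + 5·10^(77/10) + 90·10^(87/10) = 4.556e+10.
L_eq = 10·log₁₀(4.556e+10/115) = 85.98 dB.

86.0 dB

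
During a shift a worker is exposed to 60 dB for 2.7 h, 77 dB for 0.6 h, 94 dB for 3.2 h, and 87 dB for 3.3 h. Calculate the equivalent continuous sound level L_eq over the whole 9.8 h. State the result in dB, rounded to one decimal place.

The energy average is taken in the linear domain: L_eq = 10·log₁₀[(Σ tᵢ·10^(Lᵢ/10))/T], T = 9.8 h.
Σ tᵢ·10^(Lᵢ/10) = 2.7·10^(60/10) + 0.6·10^(77/10) + 3.2·10^(94/10) + 3.3·10^(87/10) = 9.725e+09.
L_eq = 10·log₁₀(9.725e+09/9.8) = 89.97 dB.

90.0 dB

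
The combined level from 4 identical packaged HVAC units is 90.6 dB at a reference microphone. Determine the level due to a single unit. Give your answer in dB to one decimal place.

Dividing the total intensity by 4 lowers the level by 10·log₁₀ 4 = 6.021 dB: L₁ = 90.6 − 6.021.

84.6 dB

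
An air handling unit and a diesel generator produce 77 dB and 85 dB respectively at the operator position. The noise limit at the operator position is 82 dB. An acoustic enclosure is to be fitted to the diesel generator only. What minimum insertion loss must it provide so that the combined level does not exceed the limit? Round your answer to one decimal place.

4.7 dB

Everything except the diesel generator sums to 10^(77/10) = 5.012e+07 in linear terms, 77.00 dB.
To meet 82 dB overall, the treated diesel generator may contribute at most 10^(82/10) − 5.012e+07 = 1.084e+08, i.e. 80.35 dB.
Required insertion loss = 85 − 80.35 = 4.65 dB.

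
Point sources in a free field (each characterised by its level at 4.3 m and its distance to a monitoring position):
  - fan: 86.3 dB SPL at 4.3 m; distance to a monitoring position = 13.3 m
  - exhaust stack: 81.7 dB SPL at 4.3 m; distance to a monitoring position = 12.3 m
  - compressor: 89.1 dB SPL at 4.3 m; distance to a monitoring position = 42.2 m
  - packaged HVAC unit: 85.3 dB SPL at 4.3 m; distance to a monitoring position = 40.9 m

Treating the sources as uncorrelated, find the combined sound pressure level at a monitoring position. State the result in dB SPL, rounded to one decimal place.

78.7 dB SPL

Apply inverse-square spreading to bring every level to the receiver, then sum 10^(L/10).
fan: 86.3 − 20·log₁₀(13.3/4.3) = 86.3 − 9.81 = 76.49 dB SPL.
exhaust stack: 81.7 − 20·log₁₀(12.3/4.3) = 81.7 − 9.13 = 72.57 dB SPL.
compressor: 89.1 − 20·log₁₀(42.2/4.3) = 89.1 − 19.84 = 69.26 dB SPL.
packaged HVAC unit: 85.3 − 20·log₁₀(40.9/4.3) = 85.3 − 19.57 = 65.73 dB SPL.
Σ 10^(L/10) = 7.485e+07 → L_total = 10·log₁₀(7.485e+07) = 78.74 dB SPL.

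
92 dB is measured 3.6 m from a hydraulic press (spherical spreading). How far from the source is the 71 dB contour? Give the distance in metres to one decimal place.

The 21.0 dB drop corresponds to a distance ratio of 10^(21.0/20) for a point source.
r₂ = 3.6·10^((92−71)/20) = 3.6·10^(21.0/20) = 40.39 m.

40.4 m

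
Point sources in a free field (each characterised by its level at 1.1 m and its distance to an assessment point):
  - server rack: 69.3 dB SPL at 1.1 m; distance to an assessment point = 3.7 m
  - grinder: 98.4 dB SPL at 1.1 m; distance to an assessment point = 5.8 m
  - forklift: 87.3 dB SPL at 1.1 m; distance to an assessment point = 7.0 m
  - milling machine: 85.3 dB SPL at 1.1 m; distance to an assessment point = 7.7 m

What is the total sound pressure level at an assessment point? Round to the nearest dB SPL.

84 dB SPL

Propagate each source to the receiver with L = L_ref − 20·log₁₀(r/r_ref), then add intensities.
server rack: 69.3 − 20·log₁₀(3.7/1.1) = 69.3 − 10.54 = 58.76 dB SPL.
grinder: 98.4 − 20·log₁₀(5.8/1.1) = 98.4 − 14.44 = 83.96 dB SPL.
forklift: 87.3 − 20·log₁₀(7.0/1.1) = 87.3 − 16.07 = 71.23 dB SPL.
milling machine: 85.3 − 20·log₁₀(7.7/1.1) = 85.3 − 16.90 = 68.40 dB SPL.
Σ 10^(L/10) = 2.698e+08 → L_total = 10·log₁₀(2.698e+08) = 84.31 dB SPL.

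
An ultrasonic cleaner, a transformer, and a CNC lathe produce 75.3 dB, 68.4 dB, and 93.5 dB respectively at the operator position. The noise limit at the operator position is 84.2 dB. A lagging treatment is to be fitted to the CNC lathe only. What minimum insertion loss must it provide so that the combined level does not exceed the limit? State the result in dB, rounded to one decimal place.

Fixed contribution from the other sources: Σ 10^(L/10) = 10^(75.3/10) + 10^(68.4/10) = 4.080e+07 (76.11 dB).
The limit corresponds to 10^(84.2/10) = 2.630e+08; subtracting the fixed part leaves 2.222e+08 for the CNC lathe, i.e. 83.47 dB.
So the CNC lathe must be reduced from 93.5 to 83.47 dB: IL = 10.03 dB.

10.0 dB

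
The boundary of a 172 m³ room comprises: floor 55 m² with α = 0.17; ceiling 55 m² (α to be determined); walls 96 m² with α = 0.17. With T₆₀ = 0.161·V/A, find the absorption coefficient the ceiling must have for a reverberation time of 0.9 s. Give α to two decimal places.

A = 0.161·V/T₆₀ = 0.161·172/0.9 = 30.77 m² sabins.
Absorption from the other surfaces = 55·0.17 + 96·0.17 = 25.67 m², so the ceiling must supply 5.10 m² over 55 m².
α = 5.10/55 = 0.093.

0.09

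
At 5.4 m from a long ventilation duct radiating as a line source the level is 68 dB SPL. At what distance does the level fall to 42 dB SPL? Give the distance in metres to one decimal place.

Line-source spreading drops the level by 10·log₁₀(r₂/r₁); inverting, r₂/r₁ = 10^(ΔL/10).
r₂ = 5.4·10^((68−42)/10) = 5.4·10^(26.0/10) = 2149.78 m.

2149.8 m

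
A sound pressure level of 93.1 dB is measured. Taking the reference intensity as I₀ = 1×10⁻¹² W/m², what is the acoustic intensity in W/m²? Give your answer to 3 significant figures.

I/I₀ = 10^(93.1/10) = 2.042e+09, so I = 2.042e+09 × 10⁻¹² W/m².

0.00204 W/m²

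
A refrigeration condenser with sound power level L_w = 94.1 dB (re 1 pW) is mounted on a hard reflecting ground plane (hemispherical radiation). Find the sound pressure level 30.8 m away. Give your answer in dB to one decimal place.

The power spreads over a hemisphere of area 2π·r², so L_p = L_w − 10·log₁₀(2π·r²).
2π·r² = 5960 m², 10·log₁₀ of that is 37.753 dB.
L_p = 94.1 − 37.753 = 56.35 dB.

56.3 dB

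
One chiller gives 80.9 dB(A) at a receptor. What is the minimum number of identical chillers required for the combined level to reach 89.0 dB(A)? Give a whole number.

7

The shortfall is 89.0 − 80.9 = 8.1 dB, and N units add 10·log₁₀ N, so need 10·log₁₀ N ≥ 8.1.
N ≥ 10^(8.1/10) = 6.457, so N = 7.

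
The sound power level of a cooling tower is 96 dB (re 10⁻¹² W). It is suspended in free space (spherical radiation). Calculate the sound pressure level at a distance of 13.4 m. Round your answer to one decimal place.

L_p = L_w − 10·log₁₀(4π·r²) with r = 13.4 m.
4π·r² = 2256 m², 10·log₁₀ of that is 33.534 dB.
L_p = 96 − 33.534 = 62.47 dB.

62.5 dB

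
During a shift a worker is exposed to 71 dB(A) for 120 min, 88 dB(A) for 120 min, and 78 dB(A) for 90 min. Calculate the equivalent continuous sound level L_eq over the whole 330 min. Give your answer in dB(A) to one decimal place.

Weight each interval's intensity by its duration and average over T = 330 min:
Σ tᵢ·10^(Lᵢ/10) = 120·10^(71/10) + 120·10^(88/10) + 90·10^(78/10) = 8.290e+10.
L_eq = 10·log₁₀(8.290e+10/330) = 84.00 dB(A).

84.0 dB(A)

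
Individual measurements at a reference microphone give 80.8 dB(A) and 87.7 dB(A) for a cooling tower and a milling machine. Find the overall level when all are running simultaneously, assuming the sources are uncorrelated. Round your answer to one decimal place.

88.5 dB(A)

For uncorrelated sources the intensities add, so convert each level to linear form, sum, and take 10·log₁₀ of the total.
Σ 10^(L/10) = 10^(80.8/10) + 10^(87.7/10) = 7.091e+08.
L_total = 10·log₁₀(7.091e+08) = 88.51 dB(A).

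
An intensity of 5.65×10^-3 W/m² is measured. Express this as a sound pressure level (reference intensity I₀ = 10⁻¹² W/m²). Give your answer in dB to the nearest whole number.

I/I₀ = 5.65×10^-3/10⁻¹² = 5.65×10^9, and L = 10·log₁₀(I/I₀).
L = 10·(0.7520 + 9) = 97.52 dB.

98 dB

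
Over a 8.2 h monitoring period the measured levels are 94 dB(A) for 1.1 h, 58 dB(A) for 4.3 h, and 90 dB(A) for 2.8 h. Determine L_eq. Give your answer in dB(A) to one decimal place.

Weight each interval's intensity by its duration and average over T = 8.2 h:
Σ tᵢ·10^(Lᵢ/10) = 1.1·10^(94/10) + 4.3·10^(58/10) + 2.8·10^(90/10) = 5.566e+09.
L_eq = 10·log₁₀(5.566e+09/8.2) = 88.32 dB(A).

88.3 dB(A)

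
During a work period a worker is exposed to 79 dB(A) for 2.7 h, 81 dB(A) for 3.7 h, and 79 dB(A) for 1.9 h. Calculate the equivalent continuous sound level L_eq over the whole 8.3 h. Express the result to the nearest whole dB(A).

80 dB(A)

Weight each interval's intensity by its duration and average over T = 8.3 h:
Σ tᵢ·10^(Lᵢ/10) = 2.7·10^(79/10) + 3.7·10^(81/10) + 1.9·10^(79/10) = 8.312e+08.
L_eq = 10·log₁₀(8.312e+08/8.3) = 80.01 dB(A).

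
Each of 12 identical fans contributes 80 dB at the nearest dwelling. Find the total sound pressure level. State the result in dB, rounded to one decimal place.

90.8 dB

N identical incoherent sources raise the level by 10·log₁₀ N.
L_total = 80 + 10·log₁₀(12) = 80 + 10.792 = 90.79 dB.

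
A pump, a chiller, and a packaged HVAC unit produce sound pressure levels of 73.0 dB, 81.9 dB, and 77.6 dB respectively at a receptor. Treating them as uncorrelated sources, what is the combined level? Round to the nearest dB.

For uncorrelated sources the intensities add, so convert each level to linear form, sum, and take 10·log₁₀ of the total.
Σ 10^(L/10) = 10^(73.0/10) + 10^(81.9/10) + 10^(77.6/10) = 2.324e+08.
L_total = 10·log₁₀(2.324e+08) = 83.66 dB.

84 dB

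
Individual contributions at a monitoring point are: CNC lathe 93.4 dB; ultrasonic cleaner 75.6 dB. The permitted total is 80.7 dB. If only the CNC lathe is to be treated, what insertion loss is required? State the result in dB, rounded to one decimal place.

Everything except the CNC lathe sums to 10^(75.6/10) = 3.631e+07 in linear terms, 75.60 dB.
To meet 80.7 dB overall, the treated CNC lathe may contribute at most 10^(80.7/10) − 3.631e+07 = 8.118e+07, i.e. 79.09 dB.
So the CNC lathe must be reduced from 93.4 to 79.09 dB: IL = 14.31 dB.

14.3 dB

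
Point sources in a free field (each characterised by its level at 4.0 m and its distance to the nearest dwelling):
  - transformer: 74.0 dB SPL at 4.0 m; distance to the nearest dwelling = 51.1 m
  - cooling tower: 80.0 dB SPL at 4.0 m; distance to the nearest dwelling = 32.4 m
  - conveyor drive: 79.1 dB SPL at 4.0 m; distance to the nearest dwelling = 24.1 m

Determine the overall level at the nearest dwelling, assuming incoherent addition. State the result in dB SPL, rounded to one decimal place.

65.9 dB SPL

Propagate each source to the receiver with L = L_ref − 20·log₁₀(r/r_ref), then add intensities.
transformer: 74.0 − 20·log₁₀(51.1/4.0) = 74.0 − 22.13 = 51.87 dB SPL.
cooling tower: 80.0 − 20·log₁₀(32.4/4.0) = 80.0 − 18.17 = 61.83 dB SPL.
conveyor drive: 79.1 − 20·log₁₀(24.1/4.0) = 79.1 − 15.60 = 63.50 dB SPL.
Σ 10^(L/10) = 3.917e+06 → L_total = 10·log₁₀(3.917e+06) = 65.93 dB SPL.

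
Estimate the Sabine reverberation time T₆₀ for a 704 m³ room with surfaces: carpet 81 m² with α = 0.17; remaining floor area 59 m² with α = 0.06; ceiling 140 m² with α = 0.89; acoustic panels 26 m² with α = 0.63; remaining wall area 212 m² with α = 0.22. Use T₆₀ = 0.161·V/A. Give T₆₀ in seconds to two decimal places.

Summing Sᵢαᵢ: 81·0.17 + 59·0.06 + 140·0.89 + 26·0.63 + 212·0.22 = 204.93 m².
T₆₀ = 0.161·V/A = 0.161·704/204.93 = 0.553 s.

0.55 s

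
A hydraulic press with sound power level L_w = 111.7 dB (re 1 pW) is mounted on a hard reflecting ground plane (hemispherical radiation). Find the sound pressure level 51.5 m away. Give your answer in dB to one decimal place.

Free-field hemispherical radiation: L_p = L_w − 10·log₁₀(2π·r²), r = 51.5 m.
2π·r² = 1.666e+04 m², 10·log₁₀ of that is 42.218 dB.
L_p = 111.7 − 42.218 = 69.48 dB.

69.5 dB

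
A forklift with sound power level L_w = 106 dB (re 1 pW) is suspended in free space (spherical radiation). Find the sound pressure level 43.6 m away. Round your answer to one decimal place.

The power spreads over a sphere of area 4π·r², so L_p = L_w − 10·log₁₀(4π·r²).
4π·r² = 2.389e+04 m², 10·log₁₀ of that is 43.782 dB.
L_p = 106 − 43.782 = 62.22 dB.

62.2 dB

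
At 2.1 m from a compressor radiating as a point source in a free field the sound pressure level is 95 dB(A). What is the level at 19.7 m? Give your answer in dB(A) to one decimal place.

75.6 dB(A)

Spherical spreading from a point source gives a 20·log₁₀(r₂/r₁) drop.
L₂ = 95 − 20·log₁₀(19.7/2.1) = 95 − 19.445 = 75.56 dB(A).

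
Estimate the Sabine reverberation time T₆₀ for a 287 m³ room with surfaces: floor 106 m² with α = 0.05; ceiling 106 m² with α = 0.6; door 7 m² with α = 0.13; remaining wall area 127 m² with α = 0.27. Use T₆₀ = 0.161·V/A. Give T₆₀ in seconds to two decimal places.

A = Σ Sᵢαᵢ = 106·0.05 + 106·0.6 + 7·0.13 + 127·0.27 = 104.10 m².
T₆₀ = 0.161·V/A = 0.161·287/104.10 = 0.444 s.

0.44 s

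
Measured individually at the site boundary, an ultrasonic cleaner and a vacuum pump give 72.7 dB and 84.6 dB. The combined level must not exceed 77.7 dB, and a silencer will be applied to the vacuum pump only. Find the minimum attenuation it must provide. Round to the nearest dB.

The untreated sources together contribute 10^(72.7/10) = 1.862e+07, i.e. 72.70 dB.
The limit corresponds to 10^(77.7/10) = 5.888e+07; subtracting the fixed part leaves 4.026e+07 for the vacuum pump, i.e. 76.05 dB.
So the vacuum pump must be reduced from 84.6 to 76.05 dB: IL = 8.55 dB.

9 dB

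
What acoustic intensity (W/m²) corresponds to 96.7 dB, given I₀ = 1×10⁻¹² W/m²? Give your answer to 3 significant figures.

I = I₀·10^(L/10) = 10⁻¹² × 10^(96.7/10) = 10^(-2.330).

0.00468 W/m²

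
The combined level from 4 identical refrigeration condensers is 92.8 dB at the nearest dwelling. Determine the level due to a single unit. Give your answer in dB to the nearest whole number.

4 equal contributions raise the level by 10·log₁₀ 4 = 6.021 dB, so each unit alone gives 92.8 − 6.021.

87 dB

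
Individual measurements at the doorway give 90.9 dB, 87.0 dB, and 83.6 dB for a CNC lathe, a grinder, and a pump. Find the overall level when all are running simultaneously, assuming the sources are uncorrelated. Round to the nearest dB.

Incoherent sources combine by intensity addition: L_total = 10·log₁₀(Σ 10^(L_i/10)).
Σ 10^(L/10) = 10^(90.9/10) + 10^(87.0/10) + 10^(83.6/10) = 1.961e+09.
L_total = 10·log₁₀(1.961e+09) = 92.92 dB.

93 dB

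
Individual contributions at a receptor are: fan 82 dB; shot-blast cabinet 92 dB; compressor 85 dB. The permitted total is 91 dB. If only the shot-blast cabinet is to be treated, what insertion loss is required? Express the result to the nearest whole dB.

The untreated sources together contribute 10^(82/10) + 10^(85/10) = 4.747e+08, i.e. 86.76 dB.
To meet 91 dB overall, the treated shot-blast cabinet may contribute at most 10^(91/10) − 4.747e+08 = 7.842e+08, i.e. 88.94 dB.
Required insertion loss = 92 − 88.94 = 3.06 dB.

3 dB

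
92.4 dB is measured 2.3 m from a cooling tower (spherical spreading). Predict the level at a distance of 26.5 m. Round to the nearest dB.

Spherical spreading from a point source gives a 20·log₁₀(r₂/r₁) drop.
L₂ = 92.4 − 20·log₁₀(26.5/2.3) = 92.4 − 21.230 = 71.17 dB.

71 dB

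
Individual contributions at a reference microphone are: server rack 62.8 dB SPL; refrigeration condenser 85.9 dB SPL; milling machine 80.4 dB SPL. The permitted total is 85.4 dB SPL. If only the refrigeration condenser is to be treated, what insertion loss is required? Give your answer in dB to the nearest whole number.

2 dB

The untreated sources together contribute 10^(62.8/10) + 10^(80.4/10) = 1.116e+08, i.e. 80.47 dB SPL.
To meet 85.4 dB SPL overall, the treated refrigeration condenser may contribute at most 10^(85.4/10) − 1.116e+08 = 2.352e+08, i.e. 83.71 dB SPL.
Required insertion loss = 85.9 − 83.71 = 2.19 dB.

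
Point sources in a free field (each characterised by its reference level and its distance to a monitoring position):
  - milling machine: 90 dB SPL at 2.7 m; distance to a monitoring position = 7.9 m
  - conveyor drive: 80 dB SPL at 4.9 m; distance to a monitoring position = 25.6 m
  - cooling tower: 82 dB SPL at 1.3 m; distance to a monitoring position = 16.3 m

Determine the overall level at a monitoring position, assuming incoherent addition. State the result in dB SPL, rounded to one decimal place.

80.8 dB SPL

Propagate each source to the receiver with L = L_ref − 20·log₁₀(r/r_ref), then add intensities.
milling machine: 90 − 20·log₁₀(7.9/2.7) = 90 − 9.33 = 80.67 dB SPL.
conveyor drive: 80 − 20·log₁₀(25.6/4.9) = 80 − 14.36 = 65.64 dB SPL.
cooling tower: 82 − 20·log₁₀(16.3/1.3) = 82 − 21.96 = 60.04 dB SPL.
Σ 10^(L/10) = 1.215e+08 → L_total = 10·log₁₀(1.215e+08) = 80.85 dB SPL.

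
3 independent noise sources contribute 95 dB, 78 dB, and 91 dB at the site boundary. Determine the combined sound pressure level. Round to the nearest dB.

Incoherent sources combine by intensity addition: L_total = 10·log₁₀(Σ 10^(L_i/10)).
Σ 10^(L/10) = 10^(95/10) + 10^(78/10) + 10^(91/10) = 4.484e+09.
L_total = 10·log₁₀(4.484e+09) = 96.52 dB.

97 dB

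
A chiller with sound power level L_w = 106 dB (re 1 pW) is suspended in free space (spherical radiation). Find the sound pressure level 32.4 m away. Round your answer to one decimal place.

64.8 dB

L_p = L_w − 10·log₁₀(4π·r²) with r = 32.4 m.
4π·r² = 1.319e+04 m², 10·log₁₀ of that is 41.203 dB.
L_p = 106 − 41.203 = 64.80 dB.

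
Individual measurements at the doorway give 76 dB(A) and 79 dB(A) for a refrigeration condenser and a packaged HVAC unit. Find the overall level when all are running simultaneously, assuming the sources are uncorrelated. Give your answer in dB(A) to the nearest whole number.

For uncorrelated sources the intensities add, so convert each level to linear form, sum, and take 10·log₁₀ of the total.
Σ 10^(L/10) = 10^(76/10) + 10^(79/10) = 1.192e+08.
L_total = 10·log₁₀(1.192e+08) = 80.76 dB(A).

81 dB(A)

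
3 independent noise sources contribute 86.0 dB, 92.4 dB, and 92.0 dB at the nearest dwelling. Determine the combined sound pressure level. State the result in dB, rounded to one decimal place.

95.7 dB

For uncorrelated sources the intensities add, so convert each level to linear form, sum, and take 10·log₁₀ of the total.
Σ 10^(L/10) = 10^(86.0/10) + 10^(92.4/10) + 10^(92.0/10) = 3.721e+09.
L_total = 10·log₁₀(3.721e+09) = 95.71 dB.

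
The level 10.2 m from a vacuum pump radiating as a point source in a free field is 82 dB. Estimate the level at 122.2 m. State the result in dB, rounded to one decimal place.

For a point source, L₂ = L₁ − 20·log₁₀(r₂/r₁).
L₂ = 82 − 20·log₁₀(122.2/10.2) = 82 − 21.569 = 60.43 dB.

60.4 dB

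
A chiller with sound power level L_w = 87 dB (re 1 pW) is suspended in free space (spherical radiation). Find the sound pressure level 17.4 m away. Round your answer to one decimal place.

Free-field spherical radiation: L_p = L_w − 10·log₁₀(4π·r²), r = 17.4 m.
4π·r² = 3805 m², 10·log₁₀ of that is 35.803 dB.
L_p = 87 − 35.803 = 51.20 dB.

51.2 dB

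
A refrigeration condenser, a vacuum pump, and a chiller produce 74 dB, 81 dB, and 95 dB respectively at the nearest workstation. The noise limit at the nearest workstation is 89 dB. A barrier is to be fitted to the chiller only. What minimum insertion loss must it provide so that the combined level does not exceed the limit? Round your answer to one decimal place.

6.9 dB

The untreated sources together contribute 10^(74/10) + 10^(81/10) = 1.510e+08, i.e. 81.79 dB.
To meet 89 dB overall, the treated chiller may contribute at most 10^(89/10) − 1.510e+08 = 6.433e+08, i.e. 88.08 dB.
So the chiller must be reduced from 95 to 88.08 dB: IL = 6.92 dB.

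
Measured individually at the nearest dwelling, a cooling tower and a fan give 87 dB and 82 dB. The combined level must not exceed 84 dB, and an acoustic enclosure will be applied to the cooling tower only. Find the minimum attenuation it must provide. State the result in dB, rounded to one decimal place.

Everything except the cooling tower sums to 10^(82/10) = 1.585e+08 in linear terms, 82.00 dB.
The limit corresponds to 10^(84/10) = 2.512e+08; subtracting the fixed part leaves 9.270e+07 for the cooling tower, i.e. 79.67 dB.
So the cooling tower must be reduced from 87 to 79.67 dB: IL = 7.33 dB.

7.3 dB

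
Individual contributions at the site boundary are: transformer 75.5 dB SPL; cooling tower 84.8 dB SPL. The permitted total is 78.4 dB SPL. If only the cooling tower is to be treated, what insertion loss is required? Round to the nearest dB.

10 dB

Fixed contribution from the other source: Σ 10^(L/10) = 10^(75.5/10) = 3.548e+07 (75.50 dB SPL).
The limit corresponds to 10^(78.4/10) = 6.918e+07; subtracting the fixed part leaves 3.370e+07 for the cooling tower, i.e. 75.28 dB SPL.
Required insertion loss = 84.8 − 75.28 = 9.52 dB.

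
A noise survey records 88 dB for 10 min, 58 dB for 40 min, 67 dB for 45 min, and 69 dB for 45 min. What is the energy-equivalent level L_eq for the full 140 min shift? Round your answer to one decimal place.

76.9 dB

The energy average is taken in the linear domain: L_eq = 10·log₁₀[(Σ tᵢ·10^(Lᵢ/10))/T], T = 140 min.
Σ tᵢ·10^(Lᵢ/10) = 10·10^(88/10) + 40·10^(58/10) + 45·10^(67/10) + 45·10^(69/10) = 6.918e+09.
L_eq = 10·log₁₀(6.918e+09/140) = 76.94 dB.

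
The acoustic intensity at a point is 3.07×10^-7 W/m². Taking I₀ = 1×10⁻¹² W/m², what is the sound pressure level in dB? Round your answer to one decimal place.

Dividing by I₀ shifts the exponent by 12: I/I₀ = 3.07×10^5.
L = 10·(0.4871 + 5) = 54.87 dB.

54.9 dB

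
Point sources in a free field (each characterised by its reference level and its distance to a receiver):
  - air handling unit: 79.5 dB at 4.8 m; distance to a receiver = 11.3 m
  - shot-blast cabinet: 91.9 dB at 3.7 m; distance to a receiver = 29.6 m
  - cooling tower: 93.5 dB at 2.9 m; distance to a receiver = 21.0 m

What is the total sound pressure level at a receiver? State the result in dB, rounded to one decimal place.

79.2 dB

First find each source's level at the receiver (point-source: −20·log₁₀(r/r_ref)), then combine on an intensity basis.
air handling unit: 79.5 − 20·log₁₀(11.3/4.8) = 79.5 − 7.44 = 72.06 dB.
shot-blast cabinet: 91.9 − 20·log₁₀(29.6/3.7) = 91.9 − 18.06 = 73.84 dB.
cooling tower: 93.5 − 20·log₁₀(21.0/2.9) = 93.5 − 17.20 = 76.30 dB.
Σ 10^(L/10) = 8.297e+07 → L_total = 10·log₁₀(8.297e+07) = 79.19 dB.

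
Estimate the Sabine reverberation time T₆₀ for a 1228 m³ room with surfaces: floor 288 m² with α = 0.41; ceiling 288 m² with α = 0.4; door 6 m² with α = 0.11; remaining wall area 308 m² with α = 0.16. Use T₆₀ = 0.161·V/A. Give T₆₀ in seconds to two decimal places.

0.70 s

Total absorption A = 288·0.41 + 288·0.4 + 6·0.11 + 308·0.16 = 283.22 m² sabins.
T₆₀ = 0.161 × 1228 / 283.22 = 0.698 s.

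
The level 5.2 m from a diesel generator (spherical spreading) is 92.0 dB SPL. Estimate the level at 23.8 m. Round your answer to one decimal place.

Spherical spreading from a point source gives a 20·log₁₀(r₂/r₁) drop.
L₂ = 92.0 − 20·log₁₀(23.8/5.2) = 92.0 − 13.211 = 78.79 dB SPL.

78.8 dB SPL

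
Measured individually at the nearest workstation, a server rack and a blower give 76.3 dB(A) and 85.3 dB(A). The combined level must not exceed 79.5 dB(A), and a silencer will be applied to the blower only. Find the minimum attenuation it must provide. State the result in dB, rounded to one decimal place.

8.6 dB

Fixed contribution from the other source: Σ 10^(L/10) = 10^(76.3/10) = 4.266e+07 (76.30 dB(A)).
To meet 79.5 dB(A) overall, the treated blower may contribute at most 10^(79.5/10) − 4.266e+07 = 4.647e+07, i.e. 76.67 dB(A).
Required insertion loss = 85.3 − 76.67 = 8.63 dB.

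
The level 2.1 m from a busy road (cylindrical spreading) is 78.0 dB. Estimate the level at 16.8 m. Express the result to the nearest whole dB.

For a line source, L₂ = L₁ − 10·log₁₀(r₂/r₁).
L₂ = 78.0 − 10·log₁₀(16.8/2.1) = 78.0 − 9.031 = 68.97 dB.

69 dB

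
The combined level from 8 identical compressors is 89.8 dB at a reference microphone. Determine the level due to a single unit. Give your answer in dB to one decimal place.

Dividing the total intensity by 8 lowers the level by 10·log₁₀ 8 = 9.031 dB: L₁ = 89.8 − 9.031.

80.8 dB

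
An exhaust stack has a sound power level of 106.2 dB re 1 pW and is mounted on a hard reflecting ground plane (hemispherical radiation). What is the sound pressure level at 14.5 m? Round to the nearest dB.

Free-field hemispherical radiation: L_p = L_w − 10·log₁₀(2π·r²), r = 14.5 m.
2π·r² = 1321 m², 10·log₁₀ of that is 31.209 dB.
L_p = 106.2 − 31.209 = 74.99 dB.

75 dB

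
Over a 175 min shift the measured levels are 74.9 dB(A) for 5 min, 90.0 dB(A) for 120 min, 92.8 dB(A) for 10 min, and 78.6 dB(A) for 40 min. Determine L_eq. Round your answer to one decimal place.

89.1 dB(A)

The energy average is taken in the linear domain: L_eq = 10·log₁₀[(Σ tᵢ·10^(Lᵢ/10))/T], T = 175 min.
Σ tᵢ·10^(Lᵢ/10) = 5·10^(74.9/10) + 120·10^(90.0/10) + 10·10^(92.8/10) + 40·10^(78.6/10) = 1.421e+11.
L_eq = 10·log₁₀(1.421e+11/175) = 89.10 dB(A).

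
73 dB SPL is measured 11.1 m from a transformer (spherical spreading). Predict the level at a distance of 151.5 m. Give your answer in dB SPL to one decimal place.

50.3 dB SPL

Point-source attenuation: ΔL = 20·log₁₀(r₂/r₁) = 20·log₁₀(151.5/11.1) = 22.702 dB.
L₂ = 73 − 20·log₁₀(151.5/11.1) = 73 − 22.702 = 50.30 dB SPL.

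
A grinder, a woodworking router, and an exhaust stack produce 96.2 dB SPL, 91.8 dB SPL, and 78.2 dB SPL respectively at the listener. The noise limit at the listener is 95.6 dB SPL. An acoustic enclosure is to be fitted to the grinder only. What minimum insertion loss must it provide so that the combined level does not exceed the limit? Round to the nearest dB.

3 dB

Fixed contribution from the other sources: Σ 10^(L/10) = 10^(91.8/10) + 10^(78.2/10) = 1.580e+09 (91.99 dB SPL).
The limit corresponds to 10^(95.6/10) = 3.631e+09; subtracting the fixed part leaves 2.051e+09 for the grinder, i.e. 93.12 dB SPL.
Required insertion loss = 96.2 − 93.12 = 3.08 dB.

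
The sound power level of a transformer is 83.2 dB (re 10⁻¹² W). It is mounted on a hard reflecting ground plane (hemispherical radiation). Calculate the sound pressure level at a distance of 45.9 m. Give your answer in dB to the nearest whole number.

42 dB

The power spreads over a hemisphere of area 2π·r², so L_p = L_w − 10·log₁₀(2π·r²).
2π·r² = 1.324e+04 m², 10·log₁₀ of that is 41.218 dB.
L_p = 83.2 − 41.218 = 41.98 dB.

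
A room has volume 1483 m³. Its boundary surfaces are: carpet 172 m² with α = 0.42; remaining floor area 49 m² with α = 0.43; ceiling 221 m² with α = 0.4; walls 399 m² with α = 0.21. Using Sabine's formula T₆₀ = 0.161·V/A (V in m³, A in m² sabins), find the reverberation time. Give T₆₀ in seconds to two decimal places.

0.90 s

Total absorption A = 172·0.42 + 49·0.43 + 221·0.4 + 399·0.21 = 265.50 m² sabins.
T₆₀ = 0.161 × 1483 / 265.50 = 0.899 s.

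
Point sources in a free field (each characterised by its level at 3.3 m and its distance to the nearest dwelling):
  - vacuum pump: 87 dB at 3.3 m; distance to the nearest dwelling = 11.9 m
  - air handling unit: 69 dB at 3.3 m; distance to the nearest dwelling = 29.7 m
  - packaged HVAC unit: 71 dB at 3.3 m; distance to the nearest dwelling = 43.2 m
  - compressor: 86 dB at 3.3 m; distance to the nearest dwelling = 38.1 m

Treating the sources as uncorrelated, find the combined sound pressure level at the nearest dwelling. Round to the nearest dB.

Apply inverse-square spreading to bring every level to the receiver, then sum 10^(L/10).
vacuum pump: 87 − 20·log₁₀(11.9/3.3) = 87 − 11.14 = 75.86 dB.
air handling unit: 69 − 20·log₁₀(29.7/3.3) = 69 − 19.08 = 49.92 dB.
packaged HVAC unit: 71 − 20·log₁₀(43.2/3.3) = 71 − 22.34 = 48.66 dB.
compressor: 86 − 20·log₁₀(38.1/3.3) = 86 − 21.25 = 64.75 dB.
Σ 10^(L/10) = 4.170e+07 → L_total = 10·log₁₀(4.170e+07) = 76.20 dB.

76 dB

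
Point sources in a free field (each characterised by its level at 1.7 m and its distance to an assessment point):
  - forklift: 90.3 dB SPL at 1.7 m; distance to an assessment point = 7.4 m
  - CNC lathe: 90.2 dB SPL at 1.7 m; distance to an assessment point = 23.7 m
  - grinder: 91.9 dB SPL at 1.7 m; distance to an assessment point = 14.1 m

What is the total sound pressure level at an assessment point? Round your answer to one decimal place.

Apply inverse-square spreading to bring every level to the receiver, then sum 10^(L/10).
forklift: 90.3 − 20·log₁₀(7.4/1.7) = 90.3 − 12.78 = 77.52 dB SPL.
CNC lathe: 90.2 − 20·log₁₀(23.7/1.7) = 90.2 − 22.89 = 67.31 dB SPL.
grinder: 91.9 − 20·log₁₀(14.1/1.7) = 91.9 − 18.38 = 73.52 dB SPL.
Σ 10^(L/10) = 8.445e+07 → L_total = 10·log₁₀(8.445e+07) = 79.27 dB SPL.

79.3 dB SPL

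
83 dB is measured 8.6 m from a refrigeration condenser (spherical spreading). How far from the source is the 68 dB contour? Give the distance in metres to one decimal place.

48.4 m

For a point source L₁ − L₂ = 20·log₁₀(r₂/r₁), so r₂ = r₁·10^((L₁−L₂)/20).
r₂ = 8.6·10^((83−68)/20) = 8.6·10^(15.0/20) = 48.36 m.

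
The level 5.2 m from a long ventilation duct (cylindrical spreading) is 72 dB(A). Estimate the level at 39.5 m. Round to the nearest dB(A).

Cylindrical spreading from a line source gives a 10·log₁₀(r₂/r₁) drop.
L₂ = 72 − 10·log₁₀(39.5/5.2) = 72 − 8.806 = 63.19 dB(A).

63 dB(A)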